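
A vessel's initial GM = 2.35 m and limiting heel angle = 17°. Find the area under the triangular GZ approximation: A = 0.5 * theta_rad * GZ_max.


Formula: GZ_max = GM * sin(theta); Area = 0.5 * theta_rad * GZ_max
Step 1 — GZ_max = 2.35 * sin(17°) = 2.35 * 0.292372 = 0.687074 m
Step 2 — theta_rad = 17 * pi/180 = 0.296706 rad
Step 3 — Area = 0.5 * 0.296706 * 0.687074 ≈ 0.10193 m·rad (5 s.f.)

0.10193 m·rad


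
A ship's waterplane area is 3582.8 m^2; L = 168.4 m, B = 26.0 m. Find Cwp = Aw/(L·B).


Formula: Cwp = Aw / (L * B)
Step 1 — L * B = 168.4 * 26.0 = 4378.4 m^2
Step 2 — Cwp = 3582.8 / 4378.4 ≈ 0.81829 (5 s.f.)

0.81829


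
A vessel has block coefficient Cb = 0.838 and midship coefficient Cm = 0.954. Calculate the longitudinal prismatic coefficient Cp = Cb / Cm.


Formula: Cp = Cb / Cm
Substituting: Cp = 0.838 / 0.954
Result: Cp ≈ 0.87841 (5 s.f.)

0.87841


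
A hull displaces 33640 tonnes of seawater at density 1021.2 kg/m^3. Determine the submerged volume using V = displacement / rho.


Formula: V = mass / rho
Step 1 — convert tonnes to kg: 33640 t * 1000 = 33640000 kg
Step 2 — V = 33640000 / 1021.2 ≈ 32942 m^3 (5 s.f.)

32942 m^3


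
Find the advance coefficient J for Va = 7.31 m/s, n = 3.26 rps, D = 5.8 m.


Formula: J = Va / (n * D)
Step 1 — n * D = 3.26 * 5.8 = 18.908
Step 2 — J = 7.31 / 18.908 ≈ 0.38661 (5 s.f.)

0.38661


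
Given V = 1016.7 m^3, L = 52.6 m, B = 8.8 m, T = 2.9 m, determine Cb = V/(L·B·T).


Formula: Cb = V / (L * B * T)
Step 1 — L * B * T = 52.6 * 8.8 * 2.9 = 1342.352 m^3
Step 2 — Cb = 1016.7 / 1342.352 ≈ 0.75740 (5 s.f.)

0.75740


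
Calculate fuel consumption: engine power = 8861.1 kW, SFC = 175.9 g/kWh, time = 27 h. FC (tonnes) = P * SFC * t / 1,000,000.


Formula: FC (tonnes) = P * SFC * t / 1,000,000
Step 1 — P * SFC * t = 8861.1 * 175.9 * 27 = 42084022.23 g
Step 2 — FC (tonnes) = 42084022.23 / 1,000,000 ≈ 42.084 tonnes (5 s.f.)

42.084 tonnes


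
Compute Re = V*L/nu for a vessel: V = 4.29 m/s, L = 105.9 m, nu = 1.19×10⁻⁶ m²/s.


Formula: Re = V * L / nu
Step 1 — V * L = 4.29 * 105.9 = 454.311 m^2/s
Step 2 — Re = 454.311 / 1.19e-6 = 3.82e+08

3.82e+08


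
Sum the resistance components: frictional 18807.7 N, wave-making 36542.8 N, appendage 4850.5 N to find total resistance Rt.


Formula: Rt = Rf + Rw + Ra
Substituting: Rt = 18807.7 + 36542.8 + 4850.5
Result: Rt = 60201.0 N

60201.0 N


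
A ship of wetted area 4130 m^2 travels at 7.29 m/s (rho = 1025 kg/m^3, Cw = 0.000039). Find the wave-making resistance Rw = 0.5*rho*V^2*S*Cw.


Formula: Rw = 0.5 * rho * V^2 * S * Cw
Step 1 — V^2 = 7.29^2 = 53.1441
Step 2 — 0.5 * rho * V^2 = 0.5 * 1025 * 53.1441 = 27236.35125
Step 3 — Rw = 27236.35125 * 4130 * 0.000039 ≈ 4387.0 N (5 s.f.)

4387.0 N


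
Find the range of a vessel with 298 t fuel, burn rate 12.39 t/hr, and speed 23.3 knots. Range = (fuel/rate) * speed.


Formula: endurance = fuel / rate; range = endurance * speed
Step 1 — endurance = 298 / 12.39 = 24.0517 hours
Step 2 — range = 24.0517 * 23.3 ≈ 560.40 nautical miles (5 s.f.)

560.40 NM


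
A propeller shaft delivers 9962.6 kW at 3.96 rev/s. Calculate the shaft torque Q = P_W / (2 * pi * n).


Formula: Q = P_W / (2 * pi * n)
Step 1 — P_W = 9962.6 kW * 1000 = 9962600.0 W
Step 2 — 2 * pi * n = 2 * pi * 3.96 = 24.881414
Step 3 — Q = 9962600.0 / 24.881414 ≈ 400400 N·m (5 s.f.)

400400 N·m


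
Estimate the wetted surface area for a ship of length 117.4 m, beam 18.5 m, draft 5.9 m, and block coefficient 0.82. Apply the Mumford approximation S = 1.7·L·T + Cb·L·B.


Formula: S = 1.7*L*T + V/T with V = Cb*L*B*T, i.e. S = L * (1.7*T + Cb*B)
Step 1 — 1.7*T = 1.7 * 5.9 = 10.03 m
Step 2 — Cb*B = 0.82 * 18.5 = 15.17 m
Step 3 — 1.7*T + Cb*B = 10.03 + 15.17 = 25.2 m
Step 4 — S = 117.4 * 25.2 ≈ 2958.5 m^2 (5 s.f.)

2958.5 m^2


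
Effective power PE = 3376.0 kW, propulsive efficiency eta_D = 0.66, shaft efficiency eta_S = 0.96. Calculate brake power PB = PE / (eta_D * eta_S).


Formula: PB = PE / (eta_D * eta_S)
Step 1 — combined efficiency = eta_D * eta_S = 0.66 * 0.96 = 0.6336
Step 2 — PB = 3376.0 / 0.6336 ≈ 5328.3 kW (5 s.f.)

5328.3 kW


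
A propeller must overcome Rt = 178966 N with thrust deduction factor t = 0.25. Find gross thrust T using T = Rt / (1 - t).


Formula: T = Rt / (1 - t)
Step 1 — (1 - t) = 1 - 0.25 = 0.75
Step 2 — T = 178966 / 0.75 ≈ 238620 N (5 s.f.)

238620 N


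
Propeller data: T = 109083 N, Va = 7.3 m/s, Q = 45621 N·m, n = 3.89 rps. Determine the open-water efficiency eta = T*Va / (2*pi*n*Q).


Formula: eta = T * Va / (2 * pi * n * Q)
Step 1 — numerator = T * Va = 109083 * 7.3 = 796305.9
Step 2 — 2 * pi * n = 2 * pi * 3.89 = 24.441591
Step 3 — denominator = 24.441591 * 45621 = 1115049.82
Step 4 — eta = 796305.9 / 1115049.82 ≈ 0.71414 (5 s.f.)

0.71414


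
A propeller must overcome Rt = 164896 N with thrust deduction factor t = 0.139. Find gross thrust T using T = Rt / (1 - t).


Formula: T = Rt / (1 - t)
Step 1 — (1 - t) = 1 - 0.139 = 0.861
Step 2 — T = 164896 / 0.861 ≈ 191520 N (5 s.f.)

191520 N


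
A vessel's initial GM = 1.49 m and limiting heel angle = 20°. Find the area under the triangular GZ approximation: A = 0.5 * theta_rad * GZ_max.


Formula: GZ_max = GM * sin(theta); Area = 0.5 * theta_rad * GZ_max
Step 1 — GZ_max = 1.49 * sin(20°) = 1.49 * 0.34202 = 0.50961 m
Step 2 — theta_rad = 20 * pi/180 = 0.349066 rad
Step 3 — Area = 0.5 * 0.349066 * 0.50961 ≈ 0.088944 m·rad (5 s.f.)

0.088944 m·rad


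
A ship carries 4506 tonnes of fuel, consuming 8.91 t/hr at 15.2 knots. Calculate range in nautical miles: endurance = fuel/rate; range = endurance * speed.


Formula: endurance = fuel / rate; range = endurance * speed
Step 1 — endurance = 4506 / 8.91 = 505.7239 hours
Step 2 — range = 505.7239 * 15.2 ≈ 7687.0 nautical miles (5 s.f.)

7687.0 NM


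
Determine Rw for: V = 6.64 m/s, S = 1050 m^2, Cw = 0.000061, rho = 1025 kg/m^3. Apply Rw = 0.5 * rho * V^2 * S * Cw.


Formula: Rw = 0.5 * rho * V^2 * S * Cw
Step 1 — V^2 = 6.64^2 = 44.0896
Step 2 — 0.5 * rho * V^2 = 0.5 * 1025 * 44.0896 = 22595.92
Step 3 — Rw = 22595.92 * 1050 * 0.000061 ≈ 1447.3 N (5 s.f.)

1447.3 N


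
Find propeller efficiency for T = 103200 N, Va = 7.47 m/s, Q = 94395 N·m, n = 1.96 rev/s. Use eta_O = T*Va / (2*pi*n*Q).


Formula: eta = T * Va / (2 * pi * n * Q)
Step 1 — numerator = T * Va = 103200 * 7.47 = 770904.0
Step 2 — 2 * pi * n = 2 * pi * 1.96 = 12.315043
Step 3 — denominator = 12.315043 * 94395 = 1162478.48
Step 4 — eta = 770904.0 / 1162478.48 ≈ 0.66316 (5 s.f.)

0.66316


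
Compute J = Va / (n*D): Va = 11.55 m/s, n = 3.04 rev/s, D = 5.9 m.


Formula: J = Va / (n * D)
Step 1 — n * D = 3.04 * 5.9 = 17.936
Step 2 — J = 11.55 / 17.936 ≈ 0.64396 (5 s.f.)

0.64396


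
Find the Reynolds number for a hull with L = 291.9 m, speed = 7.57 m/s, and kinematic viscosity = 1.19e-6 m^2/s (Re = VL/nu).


Formula: Re = V * L / nu
Step 1 — V * L = 7.57 * 291.9 = 2209.683 m^2/s
Step 2 — Re = 2209.683 / 1.19e-6 = 1.86e+09

1.86e+09


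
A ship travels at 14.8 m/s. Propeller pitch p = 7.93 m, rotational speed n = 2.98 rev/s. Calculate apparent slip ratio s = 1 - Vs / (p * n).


Formula: s = 1 - Vs / (p * n)
Step 1 — p * n = 7.93 * 2.98 = 23.6314
Step 2 — Vs / (p*n) = 14.8 / 23.6314 = 0.626285 (6 d.p.)
Step 3 — s = 1 - 0.626285 = 0.373715

0.373715


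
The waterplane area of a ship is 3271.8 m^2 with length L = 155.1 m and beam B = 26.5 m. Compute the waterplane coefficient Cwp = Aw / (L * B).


Formula: Cwp = Aw / (L * B)
Step 1 — L * B = 155.1 * 26.5 = 4110.15 m^2
Step 2 — Cwp = 3271.8 / 4110.15 ≈ 0.79603 (5 s.f.)

0.79603


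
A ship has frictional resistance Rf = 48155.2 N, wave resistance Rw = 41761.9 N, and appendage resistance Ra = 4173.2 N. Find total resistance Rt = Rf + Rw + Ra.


Formula: Rt = Rf + Rw + Ra
Substituting: Rt = 48155.2 + 41761.9 + 4173.2
Result: Rt = 94090.3 N

94090.3 N


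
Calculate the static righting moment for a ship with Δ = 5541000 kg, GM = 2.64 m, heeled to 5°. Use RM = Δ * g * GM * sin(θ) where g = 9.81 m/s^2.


Formula: GZ = GM * sin(theta); RM = disp * g * GZ
Step 1 — GZ = 2.64 * sin(5°) = 2.64 * 0.087156 = 0.230092 m
Step 2 — RM = 5541000 * 9.81 * 0.230092 ≈ 12507000 N·m (5 s.f.)

12507000 N·m


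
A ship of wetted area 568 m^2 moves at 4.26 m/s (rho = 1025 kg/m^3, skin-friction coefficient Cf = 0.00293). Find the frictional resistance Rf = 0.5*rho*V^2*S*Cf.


Formula: Rf = 0.5 * rho * V^2 * S * Cf
Step 1 — V^2 = 4.26^2 = 18.1476
Step 2 — 0.5 * rho * V^2 = 0.5 * 1025 * 18.1476 = 9300.645
Step 3 — Rf = 9300.645 * 568 * 0.00293 ≈ 15479 N (5 s.f.)

15479 N


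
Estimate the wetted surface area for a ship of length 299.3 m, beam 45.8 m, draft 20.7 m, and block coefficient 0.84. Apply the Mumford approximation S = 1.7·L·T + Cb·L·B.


Formula: S = 1.7*L*T + V/T with V = Cb*L*B*T, i.e. S = L * (1.7*T + Cb*B)
Step 1 — 1.7*T = 1.7 * 20.7 = 35.19 m
Step 2 — Cb*B = 0.84 * 45.8 = 38.472 m
Step 3 — 1.7*T + Cb*B = 35.19 + 38.472 = 73.662 m
Step 4 — S = 299.3 * 73.662 ≈ 22047 m^2 (5 s.f.)

22047 m^2


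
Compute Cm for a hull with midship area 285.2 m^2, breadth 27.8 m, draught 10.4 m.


Formula: Cm = Am / (B * T)
Step 1 — B * T = 27.8 * 10.4 = 289.12 m^2
Step 2 — Cm = 285.2 / 289.12 ≈ 0.98644 (5 s.f.)

0.98644


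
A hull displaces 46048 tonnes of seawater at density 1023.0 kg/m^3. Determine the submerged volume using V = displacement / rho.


Formula: V = mass / rho
Step 1 — convert tonnes to kg: 46048 t * 1000 = 46048000 kg
Step 2 — V = 46048000 / 1023.0 ≈ 45013 m^3 (5 s.f.)

45013 m^3


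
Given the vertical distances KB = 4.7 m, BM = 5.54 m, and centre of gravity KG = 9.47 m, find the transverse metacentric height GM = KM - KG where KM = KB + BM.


Formula: GM = KB + BM - KG
Step 1 — KM = KB + BM = 4.7 + 5.54 = 10.24 m
Step 2 — GM = KM - KG = 10.24 - 9.47 = 0.77 m

0.77 m


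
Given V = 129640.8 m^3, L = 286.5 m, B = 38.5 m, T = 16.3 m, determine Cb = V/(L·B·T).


Formula: Cb = V / (L * B * T)
Step 1 — L * B * T = 286.5 * 38.5 * 16.3 = 179793.075 m^3
Step 2 — Cb = 129640.8 / 179793.075 ≈ 0.72106 (5 s.f.)

0.72106


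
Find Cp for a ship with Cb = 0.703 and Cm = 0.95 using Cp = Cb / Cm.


Formula: Cp = Cb / Cm
Substituting: Cp = 0.703 / 0.95
Result: Cp ≈ 0.74000 (5 s.f.)

0.74000


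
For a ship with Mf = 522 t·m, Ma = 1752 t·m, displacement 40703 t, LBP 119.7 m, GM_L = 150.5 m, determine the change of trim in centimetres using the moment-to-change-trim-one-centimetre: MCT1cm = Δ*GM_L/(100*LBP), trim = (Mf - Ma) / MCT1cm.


Formula: net trimming moment = Mf - Ma; MCT1cm = Δ*GM_L/(100*LBP); trim = net moment / MCT1cm
Step 1 — net trimming moment = 522 - 1752 = -1230 t·m
Step 2 — MCT1cm = 40703 * 150.5 / (100 * 119.7) = 511.7629 t·m/cm
Step 3 — trim = -1230 / 511.7629 ≈ -2.4035 cm (5 s.f.)

-2.4035 cm


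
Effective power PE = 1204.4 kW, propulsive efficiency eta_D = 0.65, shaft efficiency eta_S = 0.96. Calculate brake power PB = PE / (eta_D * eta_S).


Formula: PB = PE / (eta_D * eta_S)
Step 1 — combined efficiency = eta_D * eta_S = 0.65 * 0.96 = 0.624
Step 2 — PB = 1204.4 / 0.624 ≈ 1930.1 kW (5 s.f.)

1930.1 kW


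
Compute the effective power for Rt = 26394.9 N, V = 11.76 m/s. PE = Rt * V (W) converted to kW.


Formula: PE = Rt * V / 1000 (kW)
Step 1 — PE (W) = 26394.9 * 11.76 = 310404.024 W
Step 2 — PE (kW) = 310404.024 / 1000 ≈ 310.40 kW (5 s.f.)

310.40 kW


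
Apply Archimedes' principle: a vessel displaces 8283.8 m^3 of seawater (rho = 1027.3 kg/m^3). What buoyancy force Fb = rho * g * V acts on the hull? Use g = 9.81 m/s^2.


Formula: Fb = rho * g * V
Substituting: Fb = 1027.3 * 9.81 * 8283.8
Intermediate: 1027.3 * 9.81 = 10077.813
Result: Fb = 10077.813 * 8283.8 ≈ 83483000 N (5 s.f.)

83483000 N


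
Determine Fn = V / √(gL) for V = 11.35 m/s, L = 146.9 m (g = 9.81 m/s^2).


Formula: Fn = V / sqrt(g * L)
Step 1 — g * L = 9.81 * 146.9 = 1441.089
Step 2 — sqrt(g * L) = sqrt(1441.089) = 37.961678
Step 3 — Fn = 11.35 / 37.961678 ≈ 0.29899 (5 s.f.)

0.29899


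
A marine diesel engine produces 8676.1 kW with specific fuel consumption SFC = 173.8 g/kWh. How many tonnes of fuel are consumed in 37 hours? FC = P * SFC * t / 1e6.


Formula: FC (tonnes) = P * SFC * t / 1,000,000
Step 1 — P * SFC * t = 8676.1 * 173.8 * 37 = 55792528.66 g
Step 2 — FC (tonnes) = 55792528.66 / 1,000,000 ≈ 55.793 tonnes (5 s.f.)

55.793 tonnes


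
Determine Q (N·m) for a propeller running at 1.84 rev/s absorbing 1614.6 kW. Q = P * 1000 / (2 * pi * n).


Formula: Q = P_W / (2 * pi * n)
Step 1 — P_W = 1614.6 kW * 1000 = 1614600.0 W
Step 2 — 2 * pi * n = 2 * pi * 1.84 = 11.561061
Step 3 — Q = 1614600.0 / 11.561061 ≈ 139660 N·m (5 s.f.)

139660 N·m


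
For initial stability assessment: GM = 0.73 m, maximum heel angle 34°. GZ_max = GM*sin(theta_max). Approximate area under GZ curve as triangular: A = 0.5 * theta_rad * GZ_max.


Formula: GZ_max = GM * sin(theta); Area = 0.5 * theta_rad * GZ_max
Step 1 — GZ_max = 0.73 * sin(34°) = 0.73 * 0.559193 = 0.408211 m
Step 2 — theta_rad = 34 * pi/180 = 0.593412 rad
Step 3 — Area = 0.5 * 0.593412 * 0.408211 ≈ 0.12112 m·rad (5 s.f.)

0.12112 m·rad


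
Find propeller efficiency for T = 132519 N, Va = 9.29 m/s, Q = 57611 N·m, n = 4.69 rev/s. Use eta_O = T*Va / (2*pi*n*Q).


Formula: eta = T * Va / (2 * pi * n * Q)
Step 1 — numerator = T * Va = 132519 * 9.29 = 1231101.51
Step 2 — 2 * pi * n = 2 * pi * 4.69 = 29.468139
Step 3 — denominator = 29.468139 * 57611 = 1697688.96
Step 4 — eta = 1231101.51 / 1697688.96 ≈ 0.72516 (5 s.f.)

0.72516


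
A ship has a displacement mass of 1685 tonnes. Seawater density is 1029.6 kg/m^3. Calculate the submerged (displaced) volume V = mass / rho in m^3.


Formula: V = mass / rho
Step 1 — convert tonnes to kg: 1685 t * 1000 = 1685000 kg
Step 2 — V = 1685000 / 1029.6 ≈ 1636.6 m^3 (5 s.f.)

1636.6 m^3


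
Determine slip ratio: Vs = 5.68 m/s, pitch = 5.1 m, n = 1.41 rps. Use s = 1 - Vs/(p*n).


Formula: s = 1 - Vs / (p * n)
Step 1 — p * n = 5.1 * 1.41 = 7.191
Step 2 — Vs / (p*n) = 5.68 / 7.191 = 0.789876 (6 d.p.)
Step 3 — s = 1 - 0.789876 = 0.210124

0.210124


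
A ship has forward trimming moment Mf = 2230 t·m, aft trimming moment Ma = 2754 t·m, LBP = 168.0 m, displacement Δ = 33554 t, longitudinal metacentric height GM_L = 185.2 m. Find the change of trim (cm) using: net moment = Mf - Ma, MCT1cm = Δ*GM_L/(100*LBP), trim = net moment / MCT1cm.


Formula: net trimming moment = Mf - Ma; MCT1cm = Δ*GM_L/(100*LBP); trim = net moment / MCT1cm
Step 1 — net trimming moment = 2230 - 2754 = -524 t·m
Step 2 — MCT1cm = 33554 * 185.2 / (100 * 168.0) = 369.8929 t·m/cm
Step 3 — trim = -524 / 369.8929 ≈ -1.4166 cm (5 s.f.)

-1.4166 cm


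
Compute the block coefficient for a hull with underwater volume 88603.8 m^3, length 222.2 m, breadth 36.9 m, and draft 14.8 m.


Formula: Cb = V / (L * B * T)
Step 1 — L * B * T = 222.2 * 36.9 * 14.8 = 121347.864 m^3
Step 2 — Cb = 88603.8 / 121347.864 ≈ 0.73016 (5 s.f.)

0.73016


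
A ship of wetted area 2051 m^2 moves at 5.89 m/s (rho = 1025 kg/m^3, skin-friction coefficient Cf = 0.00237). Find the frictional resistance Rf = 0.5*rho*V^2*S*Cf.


Formula: Rf = 0.5 * rho * V^2 * S * Cf
Step 1 — V^2 = 5.89^2 = 34.6921
Step 2 — 0.5 * rho * V^2 = 0.5 * 1025 * 34.6921 = 17779.70125
Step 3 — Rf = 17779.70125 * 2051 * 0.00237 ≈ 86425 N (5 s.f.)

86425 N


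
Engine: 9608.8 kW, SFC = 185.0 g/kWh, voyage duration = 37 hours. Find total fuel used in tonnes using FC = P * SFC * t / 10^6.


Formula: FC (tonnes) = P * SFC * t / 1,000,000
Step 1 — P * SFC * t = 9608.8 * 185.0 * 37 = 65772236.0 g
Step 2 — FC (tonnes) = 65772236.0 / 1,000,000 ≈ 65.772 tonnes (5 s.f.)

65.772 tonnes


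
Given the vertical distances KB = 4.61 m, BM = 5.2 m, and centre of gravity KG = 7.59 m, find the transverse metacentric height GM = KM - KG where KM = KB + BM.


Formula: GM = KB + BM - KG
Step 1 — KM = KB + BM = 4.61 + 5.2 = 9.81 m
Step 2 — GM = KM - KG = 9.81 - 7.59 = 2.22 m

2.22 m


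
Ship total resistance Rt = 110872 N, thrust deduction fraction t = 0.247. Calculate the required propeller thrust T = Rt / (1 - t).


Formula: T = Rt / (1 - t)
Step 1 — (1 - t) = 1 - 0.247 = 0.753
Step 2 — T = 110872 / 0.753 ≈ 147240 N (5 s.f.)

147240 N


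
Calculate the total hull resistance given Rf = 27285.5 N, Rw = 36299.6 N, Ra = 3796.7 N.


Formula: Rt = Rf + Rw + Ra
Substituting: Rt = 27285.5 + 36299.6 + 3796.7
Result: Rt = 67381.8 N

67381.8 N


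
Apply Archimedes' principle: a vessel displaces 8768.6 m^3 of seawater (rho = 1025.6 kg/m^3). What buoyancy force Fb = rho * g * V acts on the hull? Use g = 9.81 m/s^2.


Formula: Fb = rho * g * V
Substituting: Fb = 1025.6 * 9.81 * 8768.6
Intermediate: 1025.6 * 9.81 = 10061.136
Result: Fb = 10061.136 * 8768.6 ≈ 88222000 N (5 s.f.)

88222000 N


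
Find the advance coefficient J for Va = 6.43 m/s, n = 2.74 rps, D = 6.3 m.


Formula: J = Va / (n * D)
Step 1 — n * D = 2.74 * 6.3 = 17.262
Step 2 — J = 6.43 / 17.262 ≈ 0.37249 (5 s.f.)

0.37249


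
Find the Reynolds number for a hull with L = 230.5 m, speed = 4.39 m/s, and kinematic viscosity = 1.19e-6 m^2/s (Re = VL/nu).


Formula: Re = V * L / nu
Step 1 — V * L = 4.39 * 230.5 = 1011.895 m^2/s
Step 2 — Re = 1011.895 / 1.19e-6 = 8.50e+08

8.50e+08


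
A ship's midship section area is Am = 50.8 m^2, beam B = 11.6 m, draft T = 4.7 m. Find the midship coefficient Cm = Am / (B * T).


Formula: Cm = Am / (B * T)
Step 1 — B * T = 11.6 * 4.7 = 54.52 m^2
Step 2 — Cm = 50.8 / 54.52 ≈ 0.93177 (5 s.f.)

0.93177


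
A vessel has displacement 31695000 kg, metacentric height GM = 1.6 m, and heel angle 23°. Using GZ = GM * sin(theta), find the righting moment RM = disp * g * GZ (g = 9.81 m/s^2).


Formula: GZ = GM * sin(theta); RM = disp * g * GZ
Step 1 — GZ = 1.6 * sin(23°) = 1.6 * 0.390731 = 0.62517 m
Step 2 — RM = 31695000 * 9.81 * 0.62517 ≈ 194380000 N·m (5 s.f.)

194380000 N·m


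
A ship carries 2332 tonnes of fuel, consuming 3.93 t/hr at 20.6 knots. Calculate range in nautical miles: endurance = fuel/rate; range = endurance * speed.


Formula: endurance = fuel / rate; range = endurance * speed
Step 1 — endurance = 2332 / 3.93 = 593.3842 hours
Step 2 — range = 593.3842 * 20.6 ≈ 12224 nautical miles (5 s.f.)

12224 NM


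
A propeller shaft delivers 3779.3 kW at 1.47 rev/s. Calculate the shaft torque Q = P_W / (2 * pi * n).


Formula: Q = P_W / (2 * pi * n)
Step 1 — P_W = 3779.3 kW * 1000 = 3779300.0 W
Step 2 — 2 * pi * n = 2 * pi * 1.47 = 9.236282
Step 3 — Q = 3779300.0 / 9.236282 ≈ 409180 N·m (5 s.f.)

409180 N·m


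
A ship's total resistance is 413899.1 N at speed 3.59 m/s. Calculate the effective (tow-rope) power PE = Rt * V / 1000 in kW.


Formula: PE = Rt * V / 1000 (kW)
Step 1 — PE (W) = 413899.1 * 3.59 = 1485897.769 W
Step 2 — PE (kW) = 1485897.769 / 1000 ≈ 1485.9 kW (5 s.f.)

1485.9 kW


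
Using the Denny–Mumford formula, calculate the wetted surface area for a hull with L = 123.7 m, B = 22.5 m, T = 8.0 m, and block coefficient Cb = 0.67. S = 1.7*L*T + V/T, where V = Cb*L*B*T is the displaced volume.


Formula: S = 1.7*L*T + V/T with V = Cb*L*B*T, i.e. S = L * (1.7*T + Cb*B)
Step 1 — 1.7*T = 1.7 * 8.0 = 13.6 m
Step 2 — Cb*B = 0.67 * 22.5 = 15.075 m
Step 3 — 1.7*T + Cb*B = 13.6 + 15.075 = 28.675 m
Step 4 — S = 123.7 * 28.675 ≈ 3547.1 m^2 (5 s.f.)

3547.1 m^2


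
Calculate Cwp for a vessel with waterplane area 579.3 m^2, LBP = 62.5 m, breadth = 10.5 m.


Formula: Cwp = Aw / (L * B)
Step 1 — L * B = 62.5 * 10.5 = 656.25 m^2
Step 2 — Cwp = 579.3 / 656.25 ≈ 0.88274 (5 s.f.)

0.88274


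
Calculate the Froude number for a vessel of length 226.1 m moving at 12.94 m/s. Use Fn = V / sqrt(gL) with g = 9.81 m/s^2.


Formula: Fn = V / sqrt(g * L)
Step 1 — g * L = 9.81 * 226.1 = 2218.041
Step 2 — sqrt(g * L) = sqrt(2218.041) = 47.096083
Step 3 — Fn = 12.94 / 47.096083 ≈ 0.27476 (5 s.f.)

0.27476


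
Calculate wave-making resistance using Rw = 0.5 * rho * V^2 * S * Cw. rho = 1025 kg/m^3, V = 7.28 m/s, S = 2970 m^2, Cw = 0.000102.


Formula: Rw = 0.5 * rho * V^2 * S * Cw
Step 1 — V^2 = 7.28^2 = 52.9984
Step 2 — 0.5 * rho * V^2 = 0.5 * 1025 * 52.9984 = 27161.68
Step 3 — Rw = 27161.68 * 2970 * 0.000102 ≈ 8228.4 N (5 s.f.)

8228.4 N


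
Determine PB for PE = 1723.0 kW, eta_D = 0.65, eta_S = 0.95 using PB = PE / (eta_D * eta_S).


Formula: PB = PE / (eta_D * eta_S)
Step 1 — combined efficiency = eta_D * eta_S = 0.65 * 0.95 = 0.6175
Step 2 — PB = 1723.0 / 0.6175 ≈ 2790.3 kW (5 s.f.)

2790.3 kW


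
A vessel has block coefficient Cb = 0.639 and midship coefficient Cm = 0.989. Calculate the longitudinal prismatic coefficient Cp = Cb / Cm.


Formula: Cp = Cb / Cm
Substituting: Cp = 0.639 / 0.989
Result: Cp ≈ 0.64611 (5 s.f.)

0.64611


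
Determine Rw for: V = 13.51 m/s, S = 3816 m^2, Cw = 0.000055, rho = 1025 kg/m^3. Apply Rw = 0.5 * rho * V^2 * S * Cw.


Formula: Rw = 0.5 * rho * V^2 * S * Cw
Step 1 — V^2 = 13.51^2 = 182.5201
Step 2 — 0.5 * rho * V^2 = 0.5 * 1025 * 182.5201 = 93541.55125
Step 3 — Rw = 93541.55125 * 3816 * 0.000055 ≈ 19633 N (5 s.f.)

19633 N


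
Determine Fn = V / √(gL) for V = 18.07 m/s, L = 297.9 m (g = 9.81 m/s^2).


Formula: Fn = V / sqrt(g * L)
Step 1 — g * L = 9.81 * 297.9 = 2922.399
Step 2 — sqrt(g * L) = sqrt(2922.399) = 54.059218
Step 3 — Fn = 18.07 / 54.059218 ≈ 0.33426 (5 s.f.)

0.33426


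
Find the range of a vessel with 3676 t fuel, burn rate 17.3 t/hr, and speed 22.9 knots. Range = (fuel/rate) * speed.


Formula: endurance = fuel / rate; range = endurance * speed
Step 1 — endurance = 3676 / 17.3 = 212.4855 hours
Step 2 — range = 212.4855 * 22.9 ≈ 4865.9 nautical miles (5 s.f.)

4865.9 NM


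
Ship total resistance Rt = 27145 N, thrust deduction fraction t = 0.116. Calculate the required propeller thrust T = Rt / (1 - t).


Formula: T = Rt / (1 - t)
Step 1 — (1 - t) = 1 - 0.116 = 0.884
Step 2 — T = 27145 / 0.884 ≈ 30707 N (5 s.f.)

30707 N


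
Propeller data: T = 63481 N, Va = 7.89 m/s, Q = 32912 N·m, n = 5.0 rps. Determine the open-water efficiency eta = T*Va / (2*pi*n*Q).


Formula: eta = T * Va / (2 * pi * n * Q)
Step 1 — numerator = T * Va = 63481 * 7.89 = 500865.09
Step 2 — 2 * pi * n = 2 * pi * 5.0 = 31.415927
Step 3 — denominator = 31.415927 * 32912 = 1033960.99
Step 4 — eta = 500865.09 / 1033960.99 ≈ 0.48441 (5 s.f.)

0.48441


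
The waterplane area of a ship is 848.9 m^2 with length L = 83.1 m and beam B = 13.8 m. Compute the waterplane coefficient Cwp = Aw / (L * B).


Formula: Cwp = Aw / (L * B)
Step 1 — L * B = 83.1 * 13.8 = 1146.78 m^2
Step 2 — Cwp = 848.9 / 1146.78 ≈ 0.74025 (5 s.f.)

0.74025


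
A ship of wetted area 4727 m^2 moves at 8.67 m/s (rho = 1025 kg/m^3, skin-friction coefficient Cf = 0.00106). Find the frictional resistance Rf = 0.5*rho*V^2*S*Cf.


Formula: Rf = 0.5 * rho * V^2 * S * Cf
Step 1 — V^2 = 8.67^2 = 75.1689
Step 2 — 0.5 * rho * V^2 = 0.5 * 1025 * 75.1689 = 38524.06125
Step 3 — Rf = 38524.06125 * 4727 * 0.00106 ≈ 193030 N (5 s.f.)

193030 N


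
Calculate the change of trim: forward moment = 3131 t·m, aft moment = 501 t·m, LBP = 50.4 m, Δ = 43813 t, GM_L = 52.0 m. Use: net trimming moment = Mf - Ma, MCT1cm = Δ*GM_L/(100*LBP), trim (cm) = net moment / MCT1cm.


Formula: net trimming moment = Mf - Ma; MCT1cm = Δ*GM_L/(100*LBP); trim = net moment / MCT1cm
Step 1 — net trimming moment = 3131 - 501 = 2630 t·m
Step 2 — MCT1cm = 43813 * 52.0 / (100 * 50.4) = 452.0389 t·m/cm
Step 3 — trim = 2630 / 452.0389 ≈ 5.8181 cm (5 s.f.)

5.8181 cm


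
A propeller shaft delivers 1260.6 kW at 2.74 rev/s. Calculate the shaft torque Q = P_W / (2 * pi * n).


Formula: Q = P_W / (2 * pi * n)
Step 1 — P_W = 1260.6 kW * 1000 = 1260600.0 W
Step 2 — 2 * pi * n = 2 * pi * 2.74 = 17.215928
Step 3 — Q = 1260600.0 / 17.215928 ≈ 73223 N·m (5 s.f.)

73223 N·m


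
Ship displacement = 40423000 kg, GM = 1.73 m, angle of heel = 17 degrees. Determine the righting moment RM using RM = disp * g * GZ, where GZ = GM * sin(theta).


Formula: GZ = GM * sin(theta); RM = disp * g * GZ
Step 1 — GZ = 1.73 * sin(17°) = 1.73 * 0.292372 = 0.505804 m
Step 2 — RM = 40423000 * 9.81 * 0.505804 ≈ 200580000 N·m (5 s.f.)

200580000 N·m


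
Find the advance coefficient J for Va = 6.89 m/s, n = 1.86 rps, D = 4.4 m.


Formula: J = Va / (n * D)
Step 1 — n * D = 1.86 * 4.4 = 8.184
Step 2 — J = 6.89 / 8.184 ≈ 0.84189 (5 s.f.)

0.84189


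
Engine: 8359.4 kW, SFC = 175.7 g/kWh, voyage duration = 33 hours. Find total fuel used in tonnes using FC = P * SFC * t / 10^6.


Formula: FC (tonnes) = P * SFC * t / 1,000,000
Step 1 — P * SFC * t = 8359.4 * 175.7 * 33 = 48468637.14 g
Step 2 — FC (tonnes) = 48468637.14 / 1,000,000 ≈ 48.469 tonnes (5 s.f.)

48.469 tonnes


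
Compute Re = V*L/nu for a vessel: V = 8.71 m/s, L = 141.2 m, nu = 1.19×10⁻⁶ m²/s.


Formula: Re = V * L / nu
Step 1 — V * L = 8.71 * 141.2 = 1229.852 m^2/s
Step 2 — Re = 1229.852 / 1.19e-6 = 1.03e+09

1.03e+09


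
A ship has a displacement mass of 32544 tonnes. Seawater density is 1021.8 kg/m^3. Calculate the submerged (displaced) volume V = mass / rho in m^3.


Formula: V = mass / rho
Step 1 — convert tonnes to kg: 32544 t * 1000 = 32544000 kg
Step 2 — V = 32544000 / 1021.8 ≈ 31850 m^3 (5 s.f.)

31850 m^3


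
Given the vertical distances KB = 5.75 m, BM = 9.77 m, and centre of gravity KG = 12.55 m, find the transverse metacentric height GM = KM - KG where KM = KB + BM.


Formula: GM = KB + BM - KG
Step 1 — KM = KB + BM = 5.75 + 9.77 = 15.52 m
Step 2 — GM = KM - KG = 15.52 - 12.55 = 2.97 m

2.97 m


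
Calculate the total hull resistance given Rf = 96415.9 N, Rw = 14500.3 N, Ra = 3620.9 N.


Formula: Rt = Rf + Rw + Ra
Substituting: Rt = 96415.9 + 14500.3 + 3620.9
Result: Rt = 114537.1 N

114537.1 N


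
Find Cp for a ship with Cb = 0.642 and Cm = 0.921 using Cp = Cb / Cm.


Formula: Cp = Cb / Cm
Substituting: Cp = 0.642 / 0.921
Result: Cp ≈ 0.69707 (5 s.f.)

0.69707


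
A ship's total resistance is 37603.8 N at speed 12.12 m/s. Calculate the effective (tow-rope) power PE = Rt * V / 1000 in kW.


Formula: PE = Rt * V / 1000 (kW)
Step 1 — PE (W) = 37603.8 * 12.12 = 455758.056 W
Step 2 — PE (kW) = 455758.056 / 1000 ≈ 455.76 kW (5 s.f.)

455.76 kW


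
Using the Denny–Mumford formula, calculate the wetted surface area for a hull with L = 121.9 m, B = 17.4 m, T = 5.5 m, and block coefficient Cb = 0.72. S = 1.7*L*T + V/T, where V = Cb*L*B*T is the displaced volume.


Formula: S = 1.7*L*T + V/T with V = Cb*L*B*T, i.e. S = L * (1.7*T + Cb*B)
Step 1 — 1.7*T = 1.7 * 5.5 = 9.35 m
Step 2 — Cb*B = 0.72 * 17.4 = 12.528 m
Step 3 — 1.7*T + Cb*B = 9.35 + 12.528 = 21.878 m
Step 4 — S = 121.9 * 21.878 ≈ 2666.9 m^2 (5 s.f.)

2666.9 m^2


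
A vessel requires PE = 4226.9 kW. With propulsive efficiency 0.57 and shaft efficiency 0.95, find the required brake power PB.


Formula: PB = PE / (eta_D * eta_S)
Step 1 — combined efficiency = eta_D * eta_S = 0.57 * 0.95 = 0.5415
Step 2 — PB = 4226.9 / 0.5415 ≈ 7805.9 kW (5 s.f.)

7805.9 kW


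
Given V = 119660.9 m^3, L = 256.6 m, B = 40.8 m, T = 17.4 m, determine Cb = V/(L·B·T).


Formula: Cb = V / (L * B * T)
Step 1 — L * B * T = 256.6 * 40.8 * 17.4 = 182165.472 m^3
Step 2 — Cb = 119660.9 / 182165.472 ≈ 0.65688 (5 s.f.)

0.65688


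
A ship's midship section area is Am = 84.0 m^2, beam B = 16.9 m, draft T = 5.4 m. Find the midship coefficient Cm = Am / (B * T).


Formula: Cm = Am / (B * T)
Step 1 — B * T = 16.9 * 5.4 = 91.26 m^2
Step 2 — Cm = 84.0 / 91.26 ≈ 0.92045 (5 s.f.)

0.92045


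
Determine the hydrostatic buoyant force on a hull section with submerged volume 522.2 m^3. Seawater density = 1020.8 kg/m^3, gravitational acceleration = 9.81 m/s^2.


Formula: Fb = rho * g * V
Substituting: Fb = 1020.8 * 9.81 * 522.2
Intermediate: 1020.8 * 9.81 = 10014.048
Result: Fb = 10014.048 * 522.2 ≈ 5229300 N (5 s.f.)

5229300 N


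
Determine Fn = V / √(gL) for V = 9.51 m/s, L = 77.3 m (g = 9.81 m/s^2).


Formula: Fn = V / sqrt(g * L)
Step 1 — g * L = 9.81 * 77.3 = 758.313
Step 2 — sqrt(g * L) = sqrt(758.313) = 27.537484
Step 3 — Fn = 9.51 / 27.537484 ≈ 0.34535 (5 s.f.)

0.34535


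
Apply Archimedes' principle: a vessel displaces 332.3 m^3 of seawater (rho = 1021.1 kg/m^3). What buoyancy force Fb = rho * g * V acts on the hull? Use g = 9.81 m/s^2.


Formula: Fb = rho * g * V
Substituting: Fb = 1021.1 * 9.81 * 332.3
Intermediate: 1021.1 * 9.81 = 10016.991
Result: Fb = 10016.991 * 332.3 ≈ 3328600 N (5 s.f.)

3328600 N


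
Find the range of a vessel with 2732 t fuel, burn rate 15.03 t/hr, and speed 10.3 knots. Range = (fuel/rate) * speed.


Formula: endurance = fuel / rate; range = endurance * speed
Step 1 — endurance = 2732 / 15.03 = 181.7698 hours
Step 2 — range = 181.7698 * 10.3 ≈ 1872.2 nautical miles (5 s.f.)

1872.2 NM


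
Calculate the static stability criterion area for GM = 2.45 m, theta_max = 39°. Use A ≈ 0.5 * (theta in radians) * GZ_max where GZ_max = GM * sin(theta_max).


Formula: GZ_max = GM * sin(theta); Area = 0.5 * theta_rad * GZ_max
Step 1 — GZ_max = 2.45 * sin(39°) = 2.45 * 0.62932 = 1.541834 m
Step 2 — theta_rad = 39 * pi/180 = 0.680678 rad
Step 3 — Area = 0.5 * 0.680678 * 1.541834 ≈ 0.52475 m·rad (5 s.f.)

0.52475 m·rad


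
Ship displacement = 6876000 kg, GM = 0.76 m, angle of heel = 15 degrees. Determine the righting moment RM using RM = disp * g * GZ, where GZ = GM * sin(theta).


Formula: GZ = GM * sin(theta); RM = disp * g * GZ
Step 1 — GZ = 0.76 * sin(15°) = 0.76 * 0.258819 = 0.196702 m
Step 2 — RM = 6876000 * 9.81 * 0.196702 ≈ 13268000 N·m (5 s.f.)

13268000 N·m


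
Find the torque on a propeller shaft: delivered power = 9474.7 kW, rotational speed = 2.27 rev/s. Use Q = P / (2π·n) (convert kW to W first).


Formula: Q = P_W / (2 * pi * n)
Step 1 — P_W = 9474.7 kW * 1000 = 9474700.0 W
Step 2 — 2 * pi * n = 2 * pi * 2.27 = 14.262831
Step 3 — Q = 9474700.0 / 14.262831 ≈ 664290 N·m (5 s.f.)

664290 N·m


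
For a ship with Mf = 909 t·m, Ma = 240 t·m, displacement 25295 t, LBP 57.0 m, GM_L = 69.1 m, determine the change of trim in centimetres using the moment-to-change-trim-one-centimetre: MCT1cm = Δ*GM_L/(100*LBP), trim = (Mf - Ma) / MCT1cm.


Formula: net trimming moment = Mf - Ma; MCT1cm = Δ*GM_L/(100*LBP); trim = net moment / MCT1cm
Step 1 — net trimming moment = 909 - 240 = 669 t·m
Step 2 — MCT1cm = 25295 * 69.1 / (100 * 57.0) = 306.6464 t·m/cm
Step 3 — trim = 669 / 306.6464 ≈ 2.1817 cm (5 s.f.)

2.1817 cm


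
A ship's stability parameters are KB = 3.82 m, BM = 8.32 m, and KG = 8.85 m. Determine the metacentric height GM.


Formula: GM = KB + BM - KG
Step 1 — KM = KB + BM = 3.82 + 8.32 = 12.14 m
Step 2 — GM = KM - KG = 12.14 - 8.85 = 3.29 m

3.29 m


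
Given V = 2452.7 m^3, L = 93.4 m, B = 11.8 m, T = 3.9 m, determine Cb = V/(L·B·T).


Formula: Cb = V / (L * B * T)
Step 1 — L * B * T = 93.4 * 11.8 * 3.9 = 4298.268 m^3
Step 2 — Cb = 2452.7 / 4298.268 ≈ 0.57063 (5 s.f.)

0.57063


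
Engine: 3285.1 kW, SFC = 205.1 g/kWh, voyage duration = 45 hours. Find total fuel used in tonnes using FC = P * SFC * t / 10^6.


Formula: FC (tonnes) = P * SFC * t / 1,000,000
Step 1 — P * SFC * t = 3285.1 * 205.1 * 45 = 30319830.45 g
Step 2 — FC (tonnes) = 30319830.45 / 1,000,000 ≈ 30.320 tonnes (5 s.f.)

30.320 tonnes


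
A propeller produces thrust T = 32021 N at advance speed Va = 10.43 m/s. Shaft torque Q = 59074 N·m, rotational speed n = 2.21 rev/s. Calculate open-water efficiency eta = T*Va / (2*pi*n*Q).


Formula: eta = T * Va / (2 * pi * n * Q)
Step 1 — numerator = T * Va = 32021 * 10.43 = 333979.03
Step 2 — 2 * pi * n = 2 * pi * 2.21 = 13.88584
Step 3 — denominator = 13.88584 * 59074 = 820292.11
Step 4 — eta = 333979.03 / 820292.11 ≈ 0.40715 (5 s.f.)

0.40715


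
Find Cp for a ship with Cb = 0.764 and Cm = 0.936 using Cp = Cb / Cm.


Formula: Cp = Cb / Cm
Substituting: Cp = 0.764 / 0.936
Result: Cp ≈ 0.81624 (5 s.f.)

0.81624


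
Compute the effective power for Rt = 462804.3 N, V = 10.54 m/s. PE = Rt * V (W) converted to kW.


Formula: PE = Rt * V / 1000 (kW)
Step 1 — PE (W) = 462804.3 * 10.54 = 4877957.322 W
Step 2 — PE (kW) = 4877957.322 / 1000 ≈ 4878.0 kW (5 s.f.)

4878.0 kW


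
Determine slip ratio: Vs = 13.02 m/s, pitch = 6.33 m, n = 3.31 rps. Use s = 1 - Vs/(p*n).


Formula: s = 1 - Vs / (p * n)
Step 1 — p * n = 6.33 * 3.31 = 20.9523
Step 2 — Vs / (p*n) = 13.02 / 20.9523 = 0.621411 (6 d.p.)
Step 3 — s = 1 - 0.621411 = 0.378589

0.378589


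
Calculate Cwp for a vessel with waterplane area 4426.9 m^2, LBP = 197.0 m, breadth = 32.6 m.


Formula: Cwp = Aw / (L * B)
Step 1 — L * B = 197.0 * 32.6 = 6422.2 m^2
Step 2 — Cwp = 4426.9 / 6422.2 ≈ 0.68931 (5 s.f.)

0.68931


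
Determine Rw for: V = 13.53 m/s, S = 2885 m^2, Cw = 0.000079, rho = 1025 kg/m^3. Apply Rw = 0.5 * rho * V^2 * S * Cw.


Formula: Rw = 0.5 * rho * V^2 * S * Cw
Step 1 — V^2 = 13.53^2 = 183.0609
Step 2 — 0.5 * rho * V^2 = 0.5 * 1025 * 183.0609 = 93818.71125
Step 3 — Rw = 93818.71125 * 2885 * 0.000079 ≈ 21383 N (5 s.f.)

21383 N


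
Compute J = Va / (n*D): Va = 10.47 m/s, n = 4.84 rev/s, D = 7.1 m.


Formula: J = Va / (n * D)
Step 1 — n * D = 4.84 * 7.1 = 34.364
Step 2 — J = 10.47 / 34.364 ≈ 0.30468 (5 s.f.)

0.30468


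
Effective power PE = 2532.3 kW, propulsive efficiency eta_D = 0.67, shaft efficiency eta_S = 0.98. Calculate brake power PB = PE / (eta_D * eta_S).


Formula: PB = PE / (eta_D * eta_S)
Step 1 — combined efficiency = eta_D * eta_S = 0.67 * 0.98 = 0.6566
Step 2 — PB = 2532.3 / 0.6566 ≈ 3856.7 kW (5 s.f.)

3856.7 kW


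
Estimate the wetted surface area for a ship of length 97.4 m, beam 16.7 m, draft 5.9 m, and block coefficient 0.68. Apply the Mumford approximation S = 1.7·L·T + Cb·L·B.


Formula: S = 1.7*L*T + V/T with V = Cb*L*B*T, i.e. S = L * (1.7*T + Cb*B)
Step 1 — 1.7*T = 1.7 * 5.9 = 10.03 m
Step 2 — Cb*B = 0.68 * 16.7 = 11.356 m
Step 3 — 1.7*T + Cb*B = 10.03 + 11.356 = 21.386 m
Step 4 — S = 97.4 * 21.386 ≈ 2083.0 m^2 (5 s.f.)

2083.0 m^2


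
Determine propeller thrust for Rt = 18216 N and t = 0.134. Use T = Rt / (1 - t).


Formula: T = Rt / (1 - t)
Step 1 — (1 - t) = 1 - 0.134 = 0.866
Step 2 — T = 18216 / 0.866 ≈ 21035 N (5 s.f.)

21035 N


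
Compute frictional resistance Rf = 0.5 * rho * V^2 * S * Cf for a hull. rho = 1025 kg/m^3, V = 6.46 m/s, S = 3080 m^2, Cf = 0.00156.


Formula: Rf = 0.5 * rho * V^2 * S * Cf
Step 1 — V^2 = 6.46^2 = 41.7316
Step 2 — 0.5 * rho * V^2 = 0.5 * 1025 * 41.7316 = 21387.445
Step 3 — Rf = 21387.445 * 3080 * 0.00156 ≈ 102760 N (5 s.f.)

102760 N


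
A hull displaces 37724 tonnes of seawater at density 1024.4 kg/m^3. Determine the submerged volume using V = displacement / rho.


Formula: V = mass / rho
Step 1 — convert tonnes to kg: 37724 t * 1000 = 37724000 kg
Step 2 — V = 37724000 / 1024.4 ≈ 36825 m^3 (5 s.f.)

36825 m^3


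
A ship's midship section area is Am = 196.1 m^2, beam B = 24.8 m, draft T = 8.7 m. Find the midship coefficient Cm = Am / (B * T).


Formula: Cm = Am / (B * T)
Step 1 — B * T = 24.8 * 8.7 = 215.76 m^2
Step 2 — Cm = 196.1 / 215.76 ≈ 0.90888 (5 s.f.)

0.90888


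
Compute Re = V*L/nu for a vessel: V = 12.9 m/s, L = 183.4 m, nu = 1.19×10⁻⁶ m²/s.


Formula: Re = V * L / nu
Step 1 — V * L = 12.9 * 183.4 = 2365.86 m^2/s
Step 2 — Re = 2365.86 / 1.19e-6 = 1.99e+09

1.99e+09


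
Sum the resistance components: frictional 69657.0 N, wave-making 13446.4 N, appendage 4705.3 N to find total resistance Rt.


Formula: Rt = Rf + Rw + Ra
Substituting: Rt = 69657.0 + 13446.4 + 4705.3
Result: Rt = 87808.7 N

87808.7 N


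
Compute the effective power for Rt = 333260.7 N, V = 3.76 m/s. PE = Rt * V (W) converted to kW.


Formula: PE = Rt * V / 1000 (kW)
Step 1 — PE (W) = 333260.7 * 3.76 = 1253060.232 W
Step 2 — PE (kW) = 1253060.232 / 1000 ≈ 1253.1 kW (5 s.f.)

1253.1 kW


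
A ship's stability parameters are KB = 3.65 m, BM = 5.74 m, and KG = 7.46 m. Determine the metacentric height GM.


Formula: GM = KB + BM - KG
Step 1 — KM = KB + BM = 3.65 + 5.74 = 9.39 m
Step 2 — GM = KM - KG = 9.39 - 7.46 = 1.93 m

1.93 m


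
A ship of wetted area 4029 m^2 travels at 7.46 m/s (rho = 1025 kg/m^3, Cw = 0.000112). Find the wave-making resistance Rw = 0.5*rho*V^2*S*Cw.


Formula: Rw = 0.5 * rho * V^2 * S * Cw
Step 1 — V^2 = 7.46^2 = 55.6516
Step 2 — 0.5 * rho * V^2 = 0.5 * 1025 * 55.6516 = 28521.445
Step 3 — Rw = 28521.445 * 4029 * 0.000112 ≈ 12870 N (5 s.f.)

12870 N


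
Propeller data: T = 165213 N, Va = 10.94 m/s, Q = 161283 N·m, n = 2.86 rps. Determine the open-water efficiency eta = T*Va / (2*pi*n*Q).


Formula: eta = T * Va / (2 * pi * n * Q)
Step 1 — numerator = T * Va = 165213 * 10.94 = 1807430.22
Step 2 — 2 * pi * n = 2 * pi * 2.86 = 17.96991
Step 3 — denominator = 17.96991 * 161283 = 2898240.99
Step 4 — eta = 1807430.22 / 2898240.99 ≈ 0.62363 (5 s.f.)

0.62363


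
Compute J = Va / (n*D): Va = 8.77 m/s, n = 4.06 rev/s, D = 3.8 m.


Formula: J = Va / (n * D)
Step 1 — n * D = 4.06 * 3.8 = 15.428
Step 2 — J = 8.77 / 15.428 ≈ 0.56845 (5 s.f.)

0.56845


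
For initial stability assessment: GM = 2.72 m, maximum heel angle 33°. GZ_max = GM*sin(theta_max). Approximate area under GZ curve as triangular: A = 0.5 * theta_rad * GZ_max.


Formula: GZ_max = GM * sin(theta); Area = 0.5 * theta_rad * GZ_max
Step 1 — GZ_max = 2.72 * sin(33°) = 2.72 * 0.544639 = 1.481418 m
Step 2 — theta_rad = 33 * pi/180 = 0.575959 rad
Step 3 — Area = 0.5 * 0.575959 * 1.481418 ≈ 0.42662 m·rad (5 s.f.)

0.42662 m·rad


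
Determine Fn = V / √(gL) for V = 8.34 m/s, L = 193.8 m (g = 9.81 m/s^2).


Formula: Fn = V / sqrt(g * L)
Step 1 — g * L = 9.81 * 193.8 = 1901.178
Step 2 — sqrt(g * L) = sqrt(1901.178) = 43.6025
Step 3 — Fn = 8.34 / 43.6025 ≈ 0.19127 (5 s.f.)

0.19127


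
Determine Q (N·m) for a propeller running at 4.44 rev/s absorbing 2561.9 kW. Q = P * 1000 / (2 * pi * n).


Formula: Q = P_W / (2 * pi * n)
Step 1 — P_W = 2561.9 kW * 1000 = 2561900.0 W
Step 2 — 2 * pi * n = 2 * pi * 4.44 = 27.897343
Step 3 — Q = 2561900.0 / 27.897343 ≈ 91833 N·m (5 s.f.)

91833 N·m


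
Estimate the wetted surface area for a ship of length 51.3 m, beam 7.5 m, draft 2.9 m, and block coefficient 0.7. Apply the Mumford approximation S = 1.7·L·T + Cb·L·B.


Formula: S = 1.7*L*T + V/T with V = Cb*L*B*T, i.e. S = L * (1.7*T + Cb*B)
Step 1 — 1.7*T = 1.7 * 2.9 = 4.93 m
Step 2 — Cb*B = 0.7 * 7.5 = 5.25 m
Step 3 — 1.7*T + Cb*B = 4.93 + 5.25 = 10.18 m
Step 4 — S = 51.3 * 10.18 ≈ 522.23 m^2 (5 s.f.)

522.23 m^2


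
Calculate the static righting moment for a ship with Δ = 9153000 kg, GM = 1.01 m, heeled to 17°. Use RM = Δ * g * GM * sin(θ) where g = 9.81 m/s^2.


Formula: GZ = GM * sin(theta); RM = disp * g * GZ
Step 1 — GZ = 1.01 * sin(17°) = 1.01 * 0.292372 = 0.295296 m
Step 2 — RM = 9153000 * 9.81 * 0.295296 ≈ 26515000 N·m (5 s.f.)

26515000 N·m


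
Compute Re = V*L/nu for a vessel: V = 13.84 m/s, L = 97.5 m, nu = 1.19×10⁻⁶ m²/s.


Formula: Re = V * L / nu
Step 1 — V * L = 13.84 * 97.5 = 1349.4 m^2/s
Step 2 — Re = 1349.4 / 1.19e-6 = 1.13e+09

1.13e+09
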